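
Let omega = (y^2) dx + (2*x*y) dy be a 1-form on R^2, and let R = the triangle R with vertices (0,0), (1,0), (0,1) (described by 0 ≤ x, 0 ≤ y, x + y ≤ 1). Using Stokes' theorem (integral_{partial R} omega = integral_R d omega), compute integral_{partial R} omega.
integral_(partial R) omega = 0

Stokes: integral_partial_R omega = integral_R d omega with d omega = (∂Q/∂x - ∂P/∂y) dx ∧ dy.
  ∂Q/∂x = 2*y
  ∂P/∂y = 2*y
  integrand = ∂Q/∂x - ∂P/∂y = 0.
Integrating over R: integral_0^1 integral_0^{1-x} (0) dy dx = 0.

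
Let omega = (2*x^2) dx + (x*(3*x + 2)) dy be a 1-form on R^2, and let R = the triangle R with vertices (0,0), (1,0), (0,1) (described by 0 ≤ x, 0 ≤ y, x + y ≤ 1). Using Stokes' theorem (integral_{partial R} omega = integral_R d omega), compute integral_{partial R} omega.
integral_(partial R) omega = 2

Stokes: integral_partial_R omega = integral_R d omega with d omega = (∂Q/∂x - ∂P/∂y) dx ∧ dy.
  ∂Q/∂x = 6*x + 2
  ∂P/∂y = 0
  integrand = ∂Q/∂x - ∂P/∂y = 6*x + 2.
Integrating over R: integral_0^1 integral_0^{1-x} (6*x + 2) dy dx = 2.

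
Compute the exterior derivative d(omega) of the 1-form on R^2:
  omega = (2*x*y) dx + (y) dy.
d(omega) = (-2*x) dx ∧ dy

For a 1-form omega = sum_i f_i dx_i, the exterior derivative is
  d(omega) = sum_{i < j} (∂f_j/∂x_i - ∂f_i/∂x_j) dx_i ∧ dx_j.
  coefficient of dx ∧ dy: ∂f_2/∂x - ∂f_1/∂y = ∂(y)/∂x - ∂(2*x*y)/∂y = -2*x
Assembling: d(omega) = (-2*x) dx ∧ dy.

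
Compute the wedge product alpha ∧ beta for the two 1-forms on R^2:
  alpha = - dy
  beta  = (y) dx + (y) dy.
alpha ∧ beta = (y) dx ∧ dy

Distribute the wedge, using dx_i ∧ dx_j = -dx_j ∧ dx_i and dx_i ∧ dx_i = 0. For each pair (i, j) with i < j, the coefficient of dx_i ∧ dx_j in alpha ∧ beta is (alpha_i * beta_j - alpha_j * beta_i). Collecting: alpha ∧ beta = (y) dx ∧ dy.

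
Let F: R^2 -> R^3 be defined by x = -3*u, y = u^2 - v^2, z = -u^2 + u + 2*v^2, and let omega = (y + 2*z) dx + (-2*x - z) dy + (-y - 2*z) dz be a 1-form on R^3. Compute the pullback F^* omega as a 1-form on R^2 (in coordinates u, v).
F^* omega = (18*u^2 + 2*u*v^2 - 8*u - 12*v^2) du + (2*v*(u^2 - 9*u - 4*v^2)) dv

Using F^*(f dg) = (f ∘ F) d(g ∘ F), substitute each coordinate x_i by F_i(u, v) in f_i, and replace dx_i by d F_i = (∂F_i/∂u) du + (∂F_i/∂v) dv.
  For the x component: f_1(F) = -u^2 + 2*u + 3*v^2; d F_1 = (-3) du + (0) dv
  For the y component: f_2(F) = u^2 + 5*u - 2*v^2; d F_2 = (2*u) du + (-2*v) dv
  For the z component: f_3(F) = u^2 - 2*u - 3*v^2; d F_3 = (1 - 2*u) du + (4*v) dv
Combining and collecting du, dv coefficients:
  coeff of du: 18*u^2 + 2*u*v^2 - 8*u - 12*v^2
  coeff of dv: 2*v*(u^2 - 9*u - 4*v^2)
F^* omega = (18*u^2 + 2*u*v^2 - 8*u - 12*v^2) du + (2*v*(u^2 - 9*u - 4*v^2)) dv.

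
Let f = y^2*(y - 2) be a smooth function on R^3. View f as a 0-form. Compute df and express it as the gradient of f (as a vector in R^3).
df = (0) dx + (y*(3*y - 4)) dy + (0) dz; grad f = (0, y*(3*y - 4), 0)

For a 0-form f, d f = (∂f/∂x) dx + (∂f/∂y) dy + (∂f/∂z) dz. The components of the vector representation are exactly the entries of grad f in Cartesian coordinates:
  ∂f/∂x = 0
  ∂f/∂y = y*(3*y - 4)
  ∂f/∂z = 0.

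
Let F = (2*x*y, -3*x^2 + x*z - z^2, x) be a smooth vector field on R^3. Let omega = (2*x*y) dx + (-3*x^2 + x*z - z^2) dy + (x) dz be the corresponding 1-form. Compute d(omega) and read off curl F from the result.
d(omega) = (-x + 2*z) dy ∧ dz + (-1) dz ∧ dx + (-8*x + z) dx ∧ dy; curl F = (-x + 2*z, -1, -8*x + z)

d omega = sum_{i<j} (∂f_j/∂x_i - ∂f_i/∂x_j) dx_i ∧ dx_j. Under the identification (dy ∧ dz, dz ∧ dx, dx ∧ dy) ↔ (e_x, e_y, e_z), the coefficients are exactly the components of curl F. Compute:
  ∂R/∂y - ∂Q/∂z = (0) - (x - 2*z) = -x + 2*z
  ∂P/∂z - ∂R/∂x = (0) - (1) = -1
  ∂Q/∂x - ∂P/∂y = (-6*x + z) - (2*x) = -8*x + z.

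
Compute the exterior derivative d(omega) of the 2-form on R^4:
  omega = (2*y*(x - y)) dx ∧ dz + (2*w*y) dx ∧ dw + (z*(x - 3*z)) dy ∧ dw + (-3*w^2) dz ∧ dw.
d(omega) = (-2*x + 4*y) dx ∧ dy ∧ dz + (-2*w + z) dx ∧ dy ∧ dw + (-x + 6*z) dy ∧ dz ∧ dw

For a 2-form omega = sum_{i<j} g_{ij} dx_i ∧ dx_j, the exterior derivative is
  d(omega) = sum_{i<j} d(g_{ij}) ∧ dx_i ∧ dx_j = sum_{i<j, k} (∂g_{ij}/∂x_k) dx_k ∧ dx_i ∧ dx_j.
Expand each term, using dx_k ∧ dx_i ∧ dx_j = sgn(permutation) dx_{(a)} ∧ dx_{(b)} ∧ dx_{(c)} with (a < b < c) sorted:
  d(2*y*(x - y)) includes (∂/∂y)(2*y*(x - y)) dy = (2*x - 4*y) dy, which multiplied by dx ∧ dz gives (-2*x + 4*y) dx ∧ dy ∧ dz
  d(2*w*y) includes (∂/∂y)(2*w*y) dy = (2*w) dy, which multiplied by dx ∧ dw gives (-2*w) dx ∧ dy ∧ dw
  d(z*(x - 3*z)) includes (∂/∂x)(z*(x - 3*z)) dx = (z) dx, which multiplied by dy ∧ dw gives (z) dx ∧ dy ∧ dw
  d(z*(x - 3*z)) includes (∂/∂z)(z*(x - 3*z)) dz = (x - 6*z) dz, which multiplied by dy ∧ dw gives (-x + 6*z) dy ∧ dz ∧ dw
Collecting like 3-forms: d(omega) = (-2*x + 4*y) dx ∧ dy ∧ dz + (-2*w + z) dx ∧ dy ∧ dw + (-x + 6*z) dy ∧ dz ∧ dw.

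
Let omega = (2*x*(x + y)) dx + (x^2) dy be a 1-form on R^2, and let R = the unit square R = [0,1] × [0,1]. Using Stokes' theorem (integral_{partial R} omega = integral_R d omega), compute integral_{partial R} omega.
integral_(partial R) omega = 0

Stokes: integral_partial_R omega = integral_R d omega with d omega = (∂Q/∂x - ∂P/∂y) dx ∧ dy.
  ∂Q/∂x = 2*x
  ∂P/∂y = 2*x
  integrand = ∂Q/∂x - ∂P/∂y = 0.
Integrating over R: integral_0^1 integral_0^1 (0) dx dy = 0.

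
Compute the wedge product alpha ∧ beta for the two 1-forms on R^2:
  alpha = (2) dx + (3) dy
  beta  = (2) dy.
alpha ∧ beta = (4) dx ∧ dy

Distribute the wedge, using dx_i ∧ dx_j = -dx_j ∧ dx_i and dx_i ∧ dx_i = 0. For each pair (i, j) with i < j, the coefficient of dx_i ∧ dx_j in alpha ∧ beta is (alpha_i * beta_j - alpha_j * beta_i). Collecting: alpha ∧ beta = (4) dx ∧ dy.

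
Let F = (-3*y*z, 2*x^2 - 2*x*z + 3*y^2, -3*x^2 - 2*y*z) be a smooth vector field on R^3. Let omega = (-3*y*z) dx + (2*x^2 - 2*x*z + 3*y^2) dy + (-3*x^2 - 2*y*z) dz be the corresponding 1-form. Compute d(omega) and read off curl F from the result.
d(omega) = (2*x - 2*z) dy ∧ dz + (6*x - 3*y) dz ∧ dx + (4*x + z) dx ∧ dy; curl F = (2*x - 2*z, 6*x - 3*y, 4*x + z)

d omega = sum_{i<j} (∂f_j/∂x_i - ∂f_i/∂x_j) dx_i ∧ dx_j. Under the identification (dy ∧ dz, dz ∧ dx, dx ∧ dy) ↔ (e_x, e_y, e_z), the coefficients are exactly the components of curl F. Compute:
  ∂R/∂y - ∂Q/∂z = (-2*z) - (-2*x) = 2*x - 2*z
  ∂P/∂z - ∂R/∂x = (-3*y) - (-6*x) = 6*x - 3*y
  ∂Q/∂x - ∂P/∂y = (4*x - 2*z) - (-3*z) = 4*x + z.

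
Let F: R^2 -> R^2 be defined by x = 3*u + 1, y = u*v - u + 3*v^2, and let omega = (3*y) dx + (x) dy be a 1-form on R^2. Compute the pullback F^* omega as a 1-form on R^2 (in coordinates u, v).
F^* omega = (12*u*v - 12*u + 27*v^2 + v - 1) du + (3*u^2 + 18*u*v + u + 6*v) dv

Using F^*(f dg) = (f ∘ F) d(g ∘ F), substitute each coordinate x_i by F_i(u, v) in f_i, and replace dx_i by d F_i = (∂F_i/∂u) du + (∂F_i/∂v) dv.
  For the x component: f_1(F) = 3*u*v - 3*u + 9*v^2; d F_1 = (3) du + (0) dv
  For the y component: f_2(F) = 3*u + 1; d F_2 = (v - 1) du + (u + 6*v) dv
Combining and collecting du, dv coefficients:
  coeff of du: 12*u*v - 12*u + 27*v^2 + v - 1
  coeff of dv: 3*u^2 + 18*u*v + u + 6*v
F^* omega = (12*u*v - 12*u + 27*v^2 + v - 1) du + (3*u^2 + 18*u*v + u + 6*v) dv.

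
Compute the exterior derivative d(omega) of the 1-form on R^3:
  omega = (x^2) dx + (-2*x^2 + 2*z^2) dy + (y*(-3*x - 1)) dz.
d(omega) = (-4*x) dx ∧ dy + (-3*y) dx ∧ dz + (-3*x - 4*z - 1) dy ∧ dz

For a 1-form omega = sum_i f_i dx_i, the exterior derivative is
  d(omega) = sum_{i < j} (∂f_j/∂x_i - ∂f_i/∂x_j) dx_i ∧ dx_j.
  coefficient of dx ∧ dy: ∂f_2/∂x - ∂f_1/∂y = ∂(-2*x^2 + 2*z^2)/∂x - ∂(x^2)/∂y = -4*x
  coefficient of dx ∧ dz: ∂f_3/∂x - ∂f_1/∂z = ∂(y*(-3*x - 1))/∂x - ∂(x^2)/∂z = -3*y
  coefficient of dy ∧ dz: ∂f_3/∂y - ∂f_2/∂z = ∂(y*(-3*x - 1))/∂y - ∂(-2*x^2 + 2*z^2)/∂z = -3*x - 4*z - 1
Assembling: d(omega) = (-4*x) dx ∧ dy + (-3*y) dx ∧ dz + (-3*x - 4*z - 1) dy ∧ dz.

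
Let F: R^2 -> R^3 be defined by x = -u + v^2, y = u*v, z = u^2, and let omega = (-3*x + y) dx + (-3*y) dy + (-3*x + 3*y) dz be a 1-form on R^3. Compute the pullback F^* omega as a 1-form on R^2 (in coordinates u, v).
F^* omega = (6*u^2*v + 6*u^2 - 9*u*v^2 - u*v - 3*u + 3*v^2) du + (v*(-3*u^2 + 2*u*v + 6*u - 6*v^2)) dv

Using F^*(f dg) = (f ∘ F) d(g ∘ F), substitute each coordinate x_i by F_i(u, v) in f_i, and replace dx_i by d F_i = (∂F_i/∂u) du + (∂F_i/∂v) dv.
  For the x component: f_1(F) = u*v + 3*u - 3*v^2; d F_1 = (-1) du + (2*v) dv
  For the y component: f_2(F) = -3*u*v; d F_2 = (v) du + (u) dv
  For the z component: f_3(F) = 3*u*v + 3*u - 3*v^2; d F_3 = (2*u) du + (0) dv
Combining and collecting du, dv coefficients:
  coeff of du: 6*u^2*v + 6*u^2 - 9*u*v^2 - u*v - 3*u + 3*v^2
  coeff of dv: v*(-3*u^2 + 2*u*v + 6*u - 6*v^2)
F^* omega = (6*u^2*v + 6*u^2 - 9*u*v^2 - u*v - 3*u + 3*v^2) du + (v*(-3*u^2 + 2*u*v + 6*u - 6*v^2)) dv.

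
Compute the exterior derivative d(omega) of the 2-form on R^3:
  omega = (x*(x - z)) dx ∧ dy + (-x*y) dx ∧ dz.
d(omega) = 0

For a 2-form omega = sum_{i<j} g_{ij} dx_i ∧ dx_j, the exterior derivative is
  d(omega) = sum_{i<j} d(g_{ij}) ∧ dx_i ∧ dx_j = sum_{i<j, k} (∂g_{ij}/∂x_k) dx_k ∧ dx_i ∧ dx_j.
Expand each term, using dx_k ∧ dx_i ∧ dx_j = sgn(permutation) dx_{(a)} ∧ dx_{(b)} ∧ dx_{(c)} with (a < b < c) sorted:
  d(x*(x - z)) includes (∂/∂z)(x*(x - z)) dz = (-x) dz, which multiplied by dx ∧ dy gives (-x) dx ∧ dy ∧ dz
  d(-x*y) includes (∂/∂y)(-x*y) dy = (-x) dy, which multiplied by dx ∧ dz gives (x) dx ∧ dy ∧ dz
Collecting like 3-forms: d(omega) = 0.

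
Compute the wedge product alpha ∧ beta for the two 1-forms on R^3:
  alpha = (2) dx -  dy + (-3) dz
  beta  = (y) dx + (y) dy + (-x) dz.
alpha ∧ beta = (3*y) dx ∧ dy + (-2*x + 3*y) dx ∧ dz + (x + 3*y) dy ∧ dz

Distribute the wedge, using dx_i ∧ dx_j = -dx_j ∧ dx_i and dx_i ∧ dx_i = 0. For each pair (i, j) with i < j, the coefficient of dx_i ∧ dx_j in alpha ∧ beta is (alpha_i * beta_j - alpha_j * beta_i). Collecting: alpha ∧ beta = (3*y) dx ∧ dy + (-2*x + 3*y) dx ∧ dz + (x + 3*y) dy ∧ dz.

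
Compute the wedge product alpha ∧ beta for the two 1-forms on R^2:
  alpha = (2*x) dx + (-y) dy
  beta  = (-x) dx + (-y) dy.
alpha ∧ beta = (-3*x*y) dx ∧ dy

Distribute the wedge, using dx_i ∧ dx_j = -dx_j ∧ dx_i and dx_i ∧ dx_i = 0. For each pair (i, j) with i < j, the coefficient of dx_i ∧ dx_j in alpha ∧ beta is (alpha_i * beta_j - alpha_j * beta_i). Collecting: alpha ∧ beta = (-3*x*y) dx ∧ dy.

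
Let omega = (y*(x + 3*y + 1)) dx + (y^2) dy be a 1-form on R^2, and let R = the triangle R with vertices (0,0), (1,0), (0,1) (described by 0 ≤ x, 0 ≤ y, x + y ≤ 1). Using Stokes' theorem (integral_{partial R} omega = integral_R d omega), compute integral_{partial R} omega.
integral_(partial R) omega = -5/3

Stokes: integral_partial_R omega = integral_R d omega with d omega = (∂Q/∂x - ∂P/∂y) dx ∧ dy.
  ∂Q/∂x = 0
  ∂P/∂y = x + 6*y + 1
  integrand = ∂Q/∂x - ∂P/∂y = -x - 6*y - 1.
Integrating over R: integral_0^1 integral_0^{1-x} (-x - 6*y - 1) dy dx = -5/3.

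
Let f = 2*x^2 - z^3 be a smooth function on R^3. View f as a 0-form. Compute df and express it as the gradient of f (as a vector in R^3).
df = (4*x) dx + (0) dy + (-3*z^2) dz; grad f = (4*x, 0, -3*z^2)

For a 0-form f, d f = (∂f/∂x) dx + (∂f/∂y) dy + (∂f/∂z) dz. The components of the vector representation are exactly the entries of grad f in Cartesian coordinates:
  ∂f/∂x = 4*x
  ∂f/∂y = 0
  ∂f/∂z = -3*z^2.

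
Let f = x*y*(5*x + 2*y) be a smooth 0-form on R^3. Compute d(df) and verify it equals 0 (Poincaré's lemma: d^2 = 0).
d(df) = 0

Step 1: df = sum_i (∂f/∂x_i) dx_i = (2*y*(5*x + y)) dx + (x*(5*x + 4*y)) dy + (0) dz.
Step 2: Apply d again. Using the 1-form formula, the coefficient of dx ∧ dy in d(df) is ∂^2 f/∂x ∂y - ∂^2 f/∂y ∂x = (10*x + 4*y) - (10*x + 4*y) = 0 (equality of mixed partials for smooth f).
Similarly for dx ∧ dz and dy ∧ dz — all coefficients vanish. So d(df) = 0.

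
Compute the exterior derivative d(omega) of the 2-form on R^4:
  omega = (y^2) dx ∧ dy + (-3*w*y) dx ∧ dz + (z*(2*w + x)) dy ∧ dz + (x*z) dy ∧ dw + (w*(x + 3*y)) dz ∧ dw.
d(omega) = (3*w + z) dx ∧ dy ∧ dz + (w - 3*y) dx ∧ dz ∧ dw + (3*w - x + 2*z) dy ∧ dz ∧ dw + (z) dx ∧ dy ∧ dw

For a 2-form omega = sum_{i<j} g_{ij} dx_i ∧ dx_j, the exterior derivative is
  d(omega) = sum_{i<j} d(g_{ij}) ∧ dx_i ∧ dx_j = sum_{i<j, k} (∂g_{ij}/∂x_k) dx_k ∧ dx_i ∧ dx_j.
Expand each term, using dx_k ∧ dx_i ∧ dx_j = sgn(permutation) dx_{(a)} ∧ dx_{(b)} ∧ dx_{(c)} with (a < b < c) sorted:
  d(-3*w*y) includes (∂/∂y)(-3*w*y) dy = (-3*w) dy, which multiplied by dx ∧ dz gives (3*w) dx ∧ dy ∧ dz
  d(-3*w*y) includes (∂/∂w)(-3*w*y) dw = (-3*y) dw, which multiplied by dx ∧ dz gives (-3*y) dx ∧ dz ∧ dw
  d(z*(2*w + x)) includes (∂/∂x)(z*(2*w + x)) dx = (z) dx, which multiplied by dy ∧ dz gives (z) dx ∧ dy ∧ dz
  d(z*(2*w + x)) includes (∂/∂w)(z*(2*w + x)) dw = (2*z) dw, which multiplied by dy ∧ dz gives (2*z) dy ∧ dz ∧ dw
  d(x*z) includes (∂/∂x)(x*z) dx = (z) dx, which multiplied by dy ∧ dw gives (z) dx ∧ dy ∧ dw
  d(x*z) includes (∂/∂z)(x*z) dz = (x) dz, which multiplied by dy ∧ dw gives (-x) dy ∧ dz ∧ dw
  d(w*(x + 3*y)) includes (∂/∂x)(w*(x + 3*y)) dx = (w) dx, which multiplied by dz ∧ dw gives (w) dx ∧ dz ∧ dw
  d(w*(x + 3*y)) includes (∂/∂y)(w*(x + 3*y)) dy = (3*w) dy, which multiplied by dz ∧ dw gives (3*w) dy ∧ dz ∧ dw
Collecting like 3-forms: d(omega) = (3*w + z) dx ∧ dy ∧ dz + (w - 3*y) dx ∧ dz ∧ dw + (3*w - x + 2*z) dy ∧ dz ∧ dw + (z) dx ∧ dy ∧ dw.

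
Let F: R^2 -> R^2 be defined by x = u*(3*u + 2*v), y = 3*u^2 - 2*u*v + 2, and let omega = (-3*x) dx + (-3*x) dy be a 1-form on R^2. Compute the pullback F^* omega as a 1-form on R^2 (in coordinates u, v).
F^* omega = (u^2*(-108*u - 72*v)) du

Using F^*(f dg) = (f ∘ F) d(g ∘ F), substitute each coordinate x_i by F_i(u, v) in f_i, and replace dx_i by d F_i = (∂F_i/∂u) du + (∂F_i/∂v) dv.
  For the x component: f_1(F) = 3*u*(-3*u - 2*v); d F_1 = (6*u + 2*v) du + (2*u) dv
  For the y component: f_2(F) = 3*u*(-3*u - 2*v); d F_2 = (6*u - 2*v) du + (-2*u) dv
Combining and collecting du, dv coefficients:
  coeff of du: u^2*(-108*u - 72*v)
  coeff of dv: 0
F^* omega = (u^2*(-108*u - 72*v)) du.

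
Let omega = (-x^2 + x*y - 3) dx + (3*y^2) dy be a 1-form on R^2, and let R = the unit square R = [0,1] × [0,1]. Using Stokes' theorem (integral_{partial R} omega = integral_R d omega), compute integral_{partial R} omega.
integral_(partial R) omega = -1/2

Stokes: integral_partial_R omega = integral_R d omega with d omega = (∂Q/∂x - ∂P/∂y) dx ∧ dy.
  ∂Q/∂x = 0
  ∂P/∂y = x
  integrand = ∂Q/∂x - ∂P/∂y = -x.
Integrating over R: integral_0^1 integral_0^1 (-x) dx dy = -1/2.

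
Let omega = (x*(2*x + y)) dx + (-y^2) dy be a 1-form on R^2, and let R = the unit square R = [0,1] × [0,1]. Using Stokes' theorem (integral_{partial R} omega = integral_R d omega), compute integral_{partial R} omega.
integral_(partial R) omega = -1/2

Stokes: integral_partial_R omega = integral_R d omega with d omega = (∂Q/∂x - ∂P/∂y) dx ∧ dy.
  ∂Q/∂x = 0
  ∂P/∂y = x
  integrand = ∂Q/∂x - ∂P/∂y = -x.
Integrating over R: integral_0^1 integral_0^1 (-x) dx dy = -1/2.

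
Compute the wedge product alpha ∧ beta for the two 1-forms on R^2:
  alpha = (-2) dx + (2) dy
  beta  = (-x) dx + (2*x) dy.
alpha ∧ beta = (-2*x) dx ∧ dy

Distribute the wedge, using dx_i ∧ dx_j = -dx_j ∧ dx_i and dx_i ∧ dx_i = 0. For each pair (i, j) with i < j, the coefficient of dx_i ∧ dx_j in alpha ∧ beta is (alpha_i * beta_j - alpha_j * beta_i). Collecting: alpha ∧ beta = (-2*x) dx ∧ dy.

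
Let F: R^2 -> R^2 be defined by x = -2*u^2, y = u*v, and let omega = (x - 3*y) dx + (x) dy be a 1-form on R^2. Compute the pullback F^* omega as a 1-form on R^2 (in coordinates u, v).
F^* omega = (u^2*(8*u + 10*v)) du + (-2*u^3) dv

Using F^*(f dg) = (f ∘ F) d(g ∘ F), substitute each coordinate x_i by F_i(u, v) in f_i, and replace dx_i by d F_i = (∂F_i/∂u) du + (∂F_i/∂v) dv.
  For the x component: f_1(F) = u*(-2*u - 3*v); d F_1 = (-4*u) du + (0) dv
  For the y component: f_2(F) = -2*u^2; d F_2 = (v) du + (u) dv
Combining and collecting du, dv coefficients:
  coeff of du: u^2*(8*u + 10*v)
  coeff of dv: -2*u^3
F^* omega = (u^2*(8*u + 10*v)) du + (-2*u^3) dv.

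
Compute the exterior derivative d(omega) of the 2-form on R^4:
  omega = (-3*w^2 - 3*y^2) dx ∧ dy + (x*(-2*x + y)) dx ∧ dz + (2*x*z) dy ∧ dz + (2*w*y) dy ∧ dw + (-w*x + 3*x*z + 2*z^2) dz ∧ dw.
d(omega) = (-6*w) dx ∧ dy ∧ dw + (-x + 2*z) dx ∧ dy ∧ dz + (-w + 3*z) dx ∧ dz ∧ dw

For a 2-form omega = sum_{i<j} g_{ij} dx_i ∧ dx_j, the exterior derivative is
  d(omega) = sum_{i<j} d(g_{ij}) ∧ dx_i ∧ dx_j = sum_{i<j, k} (∂g_{ij}/∂x_k) dx_k ∧ dx_i ∧ dx_j.
Expand each term, using dx_k ∧ dx_i ∧ dx_j = sgn(permutation) dx_{(a)} ∧ dx_{(b)} ∧ dx_{(c)} with (a < b < c) sorted:
  d(-3*w^2 - 3*y^2) includes (∂/∂w)(-3*w^2 - 3*y^2) dw = (-6*w) dw, which multiplied by dx ∧ dy gives (-6*w) dx ∧ dy ∧ dw
  d(x*(-2*x + y)) includes (∂/∂y)(x*(-2*x + y)) dy = (x) dy, which multiplied by dx ∧ dz gives (-x) dx ∧ dy ∧ dz
  d(2*x*z) includes (∂/∂x)(2*x*z) dx = (2*z) dx, which multiplied by dy ∧ dz gives (2*z) dx ∧ dy ∧ dz
  d(-w*x + 3*x*z + 2*z^2) includes (∂/∂x)(-w*x + 3*x*z + 2*z^2) dx = (-w + 3*z) dx, which multiplied by dz ∧ dw gives (-w + 3*z) dx ∧ dz ∧ dw
Collecting like 3-forms: d(omega) = (-6*w) dx ∧ dy ∧ dw + (-x + 2*z) dx ∧ dy ∧ dz + (-w + 3*z) dx ∧ dz ∧ dw.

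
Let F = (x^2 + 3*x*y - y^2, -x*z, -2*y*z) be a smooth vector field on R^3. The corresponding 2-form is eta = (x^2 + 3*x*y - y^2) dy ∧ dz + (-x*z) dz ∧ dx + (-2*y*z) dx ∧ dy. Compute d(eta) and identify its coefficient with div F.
d(eta) = (2*x + y) dx ∧ dy ∧ dz; div F = 2*x + y

For a 2-form in R^3 of the form above, applying d gives a 3-form with coefficient ∂P/∂x + ∂Q/∂y + ∂R/∂z:
  ∂P/∂x = 2*x + 3*y
  ∂Q/∂y = 0
  ∂R/∂z = -2*y
Sum = 2*x + y, which is exactly div F.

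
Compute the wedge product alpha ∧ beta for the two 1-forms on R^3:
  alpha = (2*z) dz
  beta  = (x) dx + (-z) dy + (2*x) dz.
alpha ∧ beta = (-2*x*z) dx ∧ dz + (2*z^2) dy ∧ dz

Distribute the wedge, using dx_i ∧ dx_j = -dx_j ∧ dx_i and dx_i ∧ dx_i = 0. For each pair (i, j) with i < j, the coefficient of dx_i ∧ dx_j in alpha ∧ beta is (alpha_i * beta_j - alpha_j * beta_i). Collecting: alpha ∧ beta = (-2*x*z) dx ∧ dz + (2*z^2) dy ∧ dz.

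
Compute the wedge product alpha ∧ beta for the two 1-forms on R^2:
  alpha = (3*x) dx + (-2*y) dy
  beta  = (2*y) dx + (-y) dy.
alpha ∧ beta = (y*(-3*x + 4*y)) dx ∧ dy

Distribute the wedge, using dx_i ∧ dx_j = -dx_j ∧ dx_i and dx_i ∧ dx_i = 0. For each pair (i, j) with i < j, the coefficient of dx_i ∧ dx_j in alpha ∧ beta is (alpha_i * beta_j - alpha_j * beta_i). Collecting: alpha ∧ beta = (y*(-3*x + 4*y)) dx ∧ dy.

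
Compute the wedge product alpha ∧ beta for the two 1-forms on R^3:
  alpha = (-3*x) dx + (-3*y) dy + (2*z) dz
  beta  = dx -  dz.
alpha ∧ beta = (3*x - 2*z) dx ∧ dz + (3*y) dx ∧ dy + (3*y) dy ∧ dz

Distribute the wedge, using dx_i ∧ dx_j = -dx_j ∧ dx_i and dx_i ∧ dx_i = 0. For each pair (i, j) with i < j, the coefficient of dx_i ∧ dx_j in alpha ∧ beta is (alpha_i * beta_j - alpha_j * beta_i). Collecting: alpha ∧ beta = (3*x - 2*z) dx ∧ dz + (3*y) dx ∧ dy + (3*y) dy ∧ dz.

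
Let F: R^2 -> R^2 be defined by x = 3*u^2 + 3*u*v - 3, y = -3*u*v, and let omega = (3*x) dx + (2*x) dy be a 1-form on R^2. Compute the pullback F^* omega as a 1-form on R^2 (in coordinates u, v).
F^* omega = (54*u^3 + 63*u^2*v + 9*u*v^2 - 54*u - 9*v) du + (9*u*(u^2 + u*v - 1)) dv

Using F^*(f dg) = (f ∘ F) d(g ∘ F), substitute each coordinate x_i by F_i(u, v) in f_i, and replace dx_i by d F_i = (∂F_i/∂u) du + (∂F_i/∂v) dv.
  For the x component: f_1(F) = 9*u^2 + 9*u*v - 9; d F_1 = (6*u + 3*v) du + (3*u) dv
  For the y component: f_2(F) = 6*u^2 + 6*u*v - 6; d F_2 = (-3*v) du + (-3*u) dv
Combining and collecting du, dv coefficients:
  coeff of du: 54*u^3 + 63*u^2*v + 9*u*v^2 - 54*u - 9*v
  coeff of dv: 9*u*(u^2 + u*v - 1)
F^* omega = (54*u^3 + 63*u^2*v + 9*u*v^2 - 54*u - 9*v) du + (9*u*(u^2 + u*v - 1)) dv.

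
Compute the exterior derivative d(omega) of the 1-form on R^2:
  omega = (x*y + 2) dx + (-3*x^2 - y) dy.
d(omega) = (-7*x) dx ∧ dy

For a 1-form omega = sum_i f_i dx_i, the exterior derivative is
  d(omega) = sum_{i < j} (∂f_j/∂x_i - ∂f_i/∂x_j) dx_i ∧ dx_j.
  coefficient of dx ∧ dy: ∂f_2/∂x - ∂f_1/∂y = ∂(-3*x^2 - y)/∂x - ∂(x*y + 2)/∂y = -7*x
Assembling: d(omega) = (-7*x) dx ∧ dy.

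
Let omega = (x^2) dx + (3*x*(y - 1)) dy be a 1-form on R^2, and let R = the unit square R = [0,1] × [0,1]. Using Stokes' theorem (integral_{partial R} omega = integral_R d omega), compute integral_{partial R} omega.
integral_(partial R) omega = -3/2

Stokes: integral_partial_R omega = integral_R d omega with d omega = (∂Q/∂x - ∂P/∂y) dx ∧ dy.
  ∂Q/∂x = 3*y - 3
  ∂P/∂y = 0
  integrand = ∂Q/∂x - ∂P/∂y = 3*y - 3.
Integrating over R: integral_0^1 integral_0^1 (3*y - 3) dx dy = -3/2.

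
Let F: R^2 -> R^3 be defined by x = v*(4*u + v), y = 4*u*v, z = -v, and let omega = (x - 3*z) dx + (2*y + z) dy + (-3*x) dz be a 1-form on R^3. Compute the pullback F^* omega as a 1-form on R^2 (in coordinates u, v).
F^* omega = (4*v^2*(12*u + v + 2)) du + (v*(48*u^2 + 12*u*v + 20*u + 2*v^2 + 9*v)) dv

Using F^*(f dg) = (f ∘ F) d(g ∘ F), substitute each coordinate x_i by F_i(u, v) in f_i, and replace dx_i by d F_i = (∂F_i/∂u) du + (∂F_i/∂v) dv.
  For the x component: f_1(F) = v*(4*u + v + 3); d F_1 = (4*v) du + (4*u + 2*v) dv
  For the y component: f_2(F) = v*(8*u - 1); d F_2 = (4*v) du + (4*u) dv
  For the z component: f_3(F) = 3*v*(-4*u - v); d F_3 = (0) du + (-1) dv
Combining and collecting du, dv coefficients:
  coeff of du: 4*v^2*(12*u + v + 2)
  coeff of dv: v*(48*u^2 + 12*u*v + 20*u + 2*v^2 + 9*v)
F^* omega = (4*v^2*(12*u + v + 2)) du + (v*(48*u^2 + 12*u*v + 20*u + 2*v^2 + 9*v)) dv.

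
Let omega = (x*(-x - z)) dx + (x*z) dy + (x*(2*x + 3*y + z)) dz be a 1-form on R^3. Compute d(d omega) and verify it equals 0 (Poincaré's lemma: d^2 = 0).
d(d omega) = 0

Step 1: d omega = sum_{i<j} (∂f_j/∂x_i - ∂f_i/∂x_j) dx_i ∧ dx_j:
  coeff of dx ∧ dy: z
  coeff of dx ∧ dz: 5*x + 3*y + z
  coeff of dy ∧ dz: 2*x
Step 2: Apply d again to each 2-form coefficient. The only possible 3-form in R^3 is dx ∧ dy ∧ dz, with coefficient
  ∂(coeff of dy∧dz)/∂x - ∂(coeff of dx∧dz)/∂y + ∂(coeff of dx∧dy)/∂z
  = ∂/∂x (2*x) - ∂/∂y (5*x + 3*y + z) + ∂/∂z (z).
Each of these terms simplifies to sums of mixed partials that cancel in pairs. The result is 0 (by equality of mixed partials for smooth functions — Schwarz / Clairaut).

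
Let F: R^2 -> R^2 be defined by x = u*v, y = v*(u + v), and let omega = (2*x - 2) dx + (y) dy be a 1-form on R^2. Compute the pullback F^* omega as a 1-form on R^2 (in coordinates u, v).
F^* omega = (v*(3*u*v + v^2 - 2)) du + (3*u^2*v + 3*u*v^2 - 2*u + 2*v^3) dv

Using F^*(f dg) = (f ∘ F) d(g ∘ F), substitute each coordinate x_i by F_i(u, v) in f_i, and replace dx_i by d F_i = (∂F_i/∂u) du + (∂F_i/∂v) dv.
  For the x component: f_1(F) = 2*u*v - 2; d F_1 = (v) du + (u) dv
  For the y component: f_2(F) = v*(u + v); d F_2 = (v) du + (u + 2*v) dv
Combining and collecting du, dv coefficients:
  coeff of du: v*(3*u*v + v^2 - 2)
  coeff of dv: 3*u^2*v + 3*u*v^2 - 2*u + 2*v^3
F^* omega = (v*(3*u*v + v^2 - 2)) du + (3*u^2*v + 3*u*v^2 - 2*u + 2*v^3) dv.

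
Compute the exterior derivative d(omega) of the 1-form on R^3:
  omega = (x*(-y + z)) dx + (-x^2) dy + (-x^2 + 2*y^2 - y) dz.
d(omega) = (-x) dx ∧ dy + (-3*x) dx ∧ dz + (4*y - 1) dy ∧ dz

For a 1-form omega = sum_i f_i dx_i, the exterior derivative is
  d(omega) = sum_{i < j} (∂f_j/∂x_i - ∂f_i/∂x_j) dx_i ∧ dx_j.
  coefficient of dx ∧ dy: ∂f_2/∂x - ∂f_1/∂y = ∂(-x^2)/∂x - ∂(x*(-y + z))/∂y = -x
  coefficient of dx ∧ dz: ∂f_3/∂x - ∂f_1/∂z = ∂(-x^2 + 2*y^2 - y)/∂x - ∂(x*(-y + z))/∂z = -3*x
  coefficient of dy ∧ dz: ∂f_3/∂y - ∂f_2/∂z = ∂(-x^2 + 2*y^2 - y)/∂y - ∂(-x^2)/∂z = 4*y - 1
Assembling: d(omega) = (-x) dx ∧ dy + (-3*x) dx ∧ dz + (4*y - 1) dy ∧ dz.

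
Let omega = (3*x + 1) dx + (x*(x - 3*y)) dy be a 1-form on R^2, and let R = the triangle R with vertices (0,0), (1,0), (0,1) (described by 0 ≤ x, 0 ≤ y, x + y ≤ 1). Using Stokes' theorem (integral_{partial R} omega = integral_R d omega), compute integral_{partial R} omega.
integral_(partial R) omega = -1/6

Stokes: integral_partial_R omega = integral_R d omega with d omega = (∂Q/∂x - ∂P/∂y) dx ∧ dy.
  ∂Q/∂x = 2*x - 3*y
  ∂P/∂y = 0
  integrand = ∂Q/∂x - ∂P/∂y = 2*x - 3*y.
Integrating over R: integral_0^1 integral_0^{1-x} (2*x - 3*y) dy dx = -1/6.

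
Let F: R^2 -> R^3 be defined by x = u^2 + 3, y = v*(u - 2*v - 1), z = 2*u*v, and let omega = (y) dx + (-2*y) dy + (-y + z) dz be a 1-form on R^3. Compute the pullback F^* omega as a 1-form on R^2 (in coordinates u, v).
F^* omega = (2*v*(u^2 - 2*u*v - u + 4*v^2 + 2*v)) du + (2*v*(8*u*v + 3*u - 8*v^2 - 6*v - 1)) dv

Using F^*(f dg) = (f ∘ F) d(g ∘ F), substitute each coordinate x_i by F_i(u, v) in f_i, and replace dx_i by d F_i = (∂F_i/∂u) du + (∂F_i/∂v) dv.
  For the x component: f_1(F) = v*(u - 2*v - 1); d F_1 = (2*u) du + (0) dv
  For the y component: f_2(F) = 2*v*(-u + 2*v + 1); d F_2 = (v) du + (u - 4*v - 1) dv
  For the z component: f_3(F) = v*(u + 2*v + 1); d F_3 = (2*v) du + (2*u) dv
Combining and collecting du, dv coefficients:
  coeff of du: 2*v*(u^2 - 2*u*v - u + 4*v^2 + 2*v)
  coeff of dv: 2*v*(8*u*v + 3*u - 8*v^2 - 6*v - 1)
F^* omega = (2*v*(u^2 - 2*u*v - u + 4*v^2 + 2*v)) du + (2*v*(8*u*v + 3*u - 8*v^2 - 6*v - 1)) dv.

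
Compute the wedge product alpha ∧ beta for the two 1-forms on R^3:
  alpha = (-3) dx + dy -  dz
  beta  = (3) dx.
alpha ∧ beta = (-3) dx ∧ dy + (3) dx ∧ dz

Distribute the wedge, using dx_i ∧ dx_j = -dx_j ∧ dx_i and dx_i ∧ dx_i = 0. For each pair (i, j) with i < j, the coefficient of dx_i ∧ dx_j in alpha ∧ beta is (alpha_i * beta_j - alpha_j * beta_i). Collecting: alpha ∧ beta = (-3) dx ∧ dy + (3) dx ∧ dz.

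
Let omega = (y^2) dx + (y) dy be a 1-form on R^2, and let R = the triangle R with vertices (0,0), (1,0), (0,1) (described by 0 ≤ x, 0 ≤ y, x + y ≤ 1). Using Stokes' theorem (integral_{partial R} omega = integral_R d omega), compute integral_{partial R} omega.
integral_(partial R) omega = -1/3

Stokes: integral_partial_R omega = integral_R d omega with d omega = (∂Q/∂x - ∂P/∂y) dx ∧ dy.
  ∂Q/∂x = 0
  ∂P/∂y = 2*y
  integrand = ∂Q/∂x - ∂P/∂y = -2*y.
Integrating over R: integral_0^1 integral_0^{1-x} (-2*y) dy dx = -1/3.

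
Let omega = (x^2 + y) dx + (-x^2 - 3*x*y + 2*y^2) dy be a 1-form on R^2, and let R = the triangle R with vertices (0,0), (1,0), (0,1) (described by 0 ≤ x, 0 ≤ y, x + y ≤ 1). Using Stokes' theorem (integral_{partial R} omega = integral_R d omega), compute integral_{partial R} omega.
integral_(partial R) omega = -4/3

Stokes: integral_partial_R omega = integral_R d omega with d omega = (∂Q/∂x - ∂P/∂y) dx ∧ dy.
  ∂Q/∂x = -2*x - 3*y
  ∂P/∂y = 1
  integrand = ∂Q/∂x - ∂P/∂y = -2*x - 3*y - 1.
Integrating over R: integral_0^1 integral_0^{1-x} (-2*x - 3*y - 1) dy dx = -4/3.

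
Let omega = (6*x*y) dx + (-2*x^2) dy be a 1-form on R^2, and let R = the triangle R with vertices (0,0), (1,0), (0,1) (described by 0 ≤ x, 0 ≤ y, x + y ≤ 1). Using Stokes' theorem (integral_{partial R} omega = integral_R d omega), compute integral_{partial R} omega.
integral_(partial R) omega = -5/3

Stokes: integral_partial_R omega = integral_R d omega with d omega = (∂Q/∂x - ∂P/∂y) dx ∧ dy.
  ∂Q/∂x = -4*x
  ∂P/∂y = 6*x
  integrand = ∂Q/∂x - ∂P/∂y = -10*x.
Integrating over R: integral_0^1 integral_0^{1-x} (-10*x) dy dx = -5/3.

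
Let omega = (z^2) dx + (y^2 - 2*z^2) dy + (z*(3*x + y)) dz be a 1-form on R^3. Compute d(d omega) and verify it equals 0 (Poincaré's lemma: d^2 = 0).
d(d omega) = 0

Step 1: d omega = sum_{i<j} (∂f_j/∂x_i - ∂f_i/∂x_j) dx_i ∧ dx_j:
  coeff of dx ∧ dy: 0
  coeff of dx ∧ dz: z
  coeff of dy ∧ dz: 5*z
Step 2: Apply d again to each 2-form coefficient. The only possible 3-form in R^3 is dx ∧ dy ∧ dz, with coefficient
  ∂(coeff of dy∧dz)/∂x - ∂(coeff of dx∧dz)/∂y + ∂(coeff of dx∧dy)/∂z
  = ∂/∂x (5*z) - ∂/∂y (z) + ∂/∂z (0).
Each of these terms simplifies to sums of mixed partials that cancel in pairs. The result is 0 (by equality of mixed partials for smooth functions — Schwarz / Clairaut).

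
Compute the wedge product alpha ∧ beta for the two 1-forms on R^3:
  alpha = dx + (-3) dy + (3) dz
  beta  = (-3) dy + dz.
alpha ∧ beta = (-3) dx ∧ dy + (1) dx ∧ dz + (6) dy ∧ dz

Distribute the wedge, using dx_i ∧ dx_j = -dx_j ∧ dx_i and dx_i ∧ dx_i = 0. For each pair (i, j) with i < j, the coefficient of dx_i ∧ dx_j in alpha ∧ beta is (alpha_i * beta_j - alpha_j * beta_i). Collecting: alpha ∧ beta = (-3) dx ∧ dy + (1) dx ∧ dz + (6) dy ∧ dz.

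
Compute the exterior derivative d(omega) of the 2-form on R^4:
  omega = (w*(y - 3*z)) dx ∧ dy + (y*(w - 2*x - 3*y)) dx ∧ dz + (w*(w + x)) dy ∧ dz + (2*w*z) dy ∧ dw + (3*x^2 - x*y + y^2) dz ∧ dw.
d(omega) = (-3*w + 2*x + 6*y) dx ∧ dy ∧ dz + (y - 3*z) dx ∧ dy ∧ dw + (6*x) dx ∧ dz ∧ dw + (2*y) dy ∧ dz ∧ dw

For a 2-form omega = sum_{i<j} g_{ij} dx_i ∧ dx_j, the exterior derivative is
  d(omega) = sum_{i<j} d(g_{ij}) ∧ dx_i ∧ dx_j = sum_{i<j, k} (∂g_{ij}/∂x_k) dx_k ∧ dx_i ∧ dx_j.
Expand each term, using dx_k ∧ dx_i ∧ dx_j = sgn(permutation) dx_{(a)} ∧ dx_{(b)} ∧ dx_{(c)} with (a < b < c) sorted:
  d(w*(y - 3*z)) includes (∂/∂z)(w*(y - 3*z)) dz = (-3*w) dz, which multiplied by dx ∧ dy gives (-3*w) dx ∧ dy ∧ dz
  d(w*(y - 3*z)) includes (∂/∂w)(w*(y - 3*z)) dw = (y - 3*z) dw, which multiplied by dx ∧ dy gives (y - 3*z) dx ∧ dy ∧ dw
  d(y*(w - 2*x - 3*y)) includes (∂/∂y)(y*(w - 2*x - 3*y)) dy = (w - 2*x - 6*y) dy, which multiplied by dx ∧ dz gives (-w + 2*x + 6*y) dx ∧ dy ∧ dz
  d(y*(w - 2*x - 3*y)) includes (∂/∂w)(y*(w - 2*x - 3*y)) dw = (y) dw, which multiplied by dx ∧ dz gives (y) dx ∧ dz ∧ dw
  d(w*(w + x)) includes (∂/∂x)(w*(w + x)) dx = (w) dx, which multiplied by dy ∧ dz gives (w) dx ∧ dy ∧ dz
  d(w*(w + x)) includes (∂/∂w)(w*(w + x)) dw = (2*w + x) dw, which multiplied by dy ∧ dz gives (2*w + x) dy ∧ dz ∧ dw
  d(2*w*z) includes (∂/∂z)(2*w*z) dz = (2*w) dz, which multiplied by dy ∧ dw gives (-2*w) dy ∧ dz ∧ dw
  d(3*x^2 - x*y + y^2) includes (∂/∂x)(3*x^2 - x*y + y^2) dx = (6*x - y) dx, which multiplied by dz ∧ dw gives (6*x - y) dx ∧ dz ∧ dw
  d(3*x^2 - x*y + y^2) includes (∂/∂y)(3*x^2 - x*y + y^2) dy = (-x + 2*y) dy, which multiplied by dz ∧ dw gives (-x + 2*y) dy ∧ dz ∧ dw
Collecting like 3-forms: d(omega) = (-3*w + 2*x + 6*y) dx ∧ dy ∧ dz + (y - 3*z) dx ∧ dy ∧ dw + (6*x) dx ∧ dz ∧ dw + (2*y) dy ∧ dz ∧ dw.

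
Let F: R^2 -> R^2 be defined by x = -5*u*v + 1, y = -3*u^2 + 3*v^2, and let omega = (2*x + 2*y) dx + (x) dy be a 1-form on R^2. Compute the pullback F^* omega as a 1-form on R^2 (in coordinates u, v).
F^* omega = (60*u^2*v + 50*u*v^2 - 6*u - 30*v^3 - 10*v) du + (30*u^3 + 50*u^2*v - 60*u*v^2 - 10*u + 6*v) dv

Using F^*(f dg) = (f ∘ F) d(g ∘ F), substitute each coordinate x_i by F_i(u, v) in f_i, and replace dx_i by d F_i = (∂F_i/∂u) du + (∂F_i/∂v) dv.
  For the x component: f_1(F) = -6*u^2 - 10*u*v + 6*v^2 + 2; d F_1 = (-5*v) du + (-5*u) dv
  For the y component: f_2(F) = -5*u*v + 1; d F_2 = (-6*u) du + (6*v) dv
Combining and collecting du, dv coefficients:
  coeff of du: 60*u^2*v + 50*u*v^2 - 6*u - 30*v^3 - 10*v
  coeff of dv: 30*u^3 + 50*u^2*v - 60*u*v^2 - 10*u + 6*v
F^* omega = (60*u^2*v + 50*u*v^2 - 6*u - 30*v^3 - 10*v) du + (30*u^3 + 50*u^2*v - 60*u*v^2 - 10*u + 6*v) dv.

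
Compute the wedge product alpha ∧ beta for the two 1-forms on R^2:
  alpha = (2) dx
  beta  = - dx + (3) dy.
alpha ∧ beta = (6) dx ∧ dy

Distribute the wedge, using dx_i ∧ dx_j = -dx_j ∧ dx_i and dx_i ∧ dx_i = 0. For each pair (i, j) with i < j, the coefficient of dx_i ∧ dx_j in alpha ∧ beta is (alpha_i * beta_j - alpha_j * beta_i). Collecting: alpha ∧ beta = (6) dx ∧ dy.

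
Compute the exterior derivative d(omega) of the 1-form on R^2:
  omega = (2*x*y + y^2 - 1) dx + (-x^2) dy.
d(omega) = (-4*x - 2*y) dx ∧ dy

For a 1-form omega = sum_i f_i dx_i, the exterior derivative is
  d(omega) = sum_{i < j} (∂f_j/∂x_i - ∂f_i/∂x_j) dx_i ∧ dx_j.
  coefficient of dx ∧ dy: ∂f_2/∂x - ∂f_1/∂y = ∂(-x^2)/∂x - ∂(2*x*y + y^2 - 1)/∂y = -4*x - 2*y
Assembling: d(omega) = (-4*x - 2*y) dx ∧ dy.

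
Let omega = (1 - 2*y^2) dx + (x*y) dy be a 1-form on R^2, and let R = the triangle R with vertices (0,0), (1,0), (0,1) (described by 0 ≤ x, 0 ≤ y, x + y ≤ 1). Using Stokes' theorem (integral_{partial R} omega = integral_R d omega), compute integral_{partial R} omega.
integral_(partial R) omega = 5/6

Stokes: integral_partial_R omega = integral_R d omega with d omega = (∂Q/∂x - ∂P/∂y) dx ∧ dy.
  ∂Q/∂x = y
  ∂P/∂y = -4*y
  integrand = ∂Q/∂x - ∂P/∂y = 5*y.
Integrating over R: integral_0^1 integral_0^{1-x} (5*y) dy dx = 5/6.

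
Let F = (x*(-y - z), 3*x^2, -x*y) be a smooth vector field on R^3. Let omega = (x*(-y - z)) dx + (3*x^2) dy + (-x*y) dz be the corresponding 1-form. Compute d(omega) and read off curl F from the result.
d(omega) = (-x) dy ∧ dz + (-x + y) dz ∧ dx + (7*x) dx ∧ dy; curl F = (-x, -x + y, 7*x)

d omega = sum_{i<j} (∂f_j/∂x_i - ∂f_i/∂x_j) dx_i ∧ dx_j. Under the identification (dy ∧ dz, dz ∧ dx, dx ∧ dy) ↔ (e_x, e_y, e_z), the coefficients are exactly the components of curl F. Compute:
  ∂R/∂y - ∂Q/∂z = (-x) - (0) = -x
  ∂P/∂z - ∂R/∂x = (-x) - (-y) = -x + y
  ∂Q/∂x - ∂P/∂y = (6*x) - (-x) = 7*x.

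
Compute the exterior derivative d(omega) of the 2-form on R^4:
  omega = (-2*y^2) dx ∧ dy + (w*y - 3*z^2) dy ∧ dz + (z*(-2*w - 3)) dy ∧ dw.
d(omega) = (2*w + y + 3) dy ∧ dz ∧ dw

For a 2-form omega = sum_{i<j} g_{ij} dx_i ∧ dx_j, the exterior derivative is
  d(omega) = sum_{i<j} d(g_{ij}) ∧ dx_i ∧ dx_j = sum_{i<j, k} (∂g_{ij}/∂x_k) dx_k ∧ dx_i ∧ dx_j.
Expand each term, using dx_k ∧ dx_i ∧ dx_j = sgn(permutation) dx_{(a)} ∧ dx_{(b)} ∧ dx_{(c)} with (a < b < c) sorted:
  d(w*y - 3*z^2) includes (∂/∂w)(w*y - 3*z^2) dw = (y) dw, which multiplied by dy ∧ dz gives (y) dy ∧ dz ∧ dw
  d(z*(-2*w - 3)) includes (∂/∂z)(z*(-2*w - 3)) dz = (-2*w - 3) dz, which multiplied by dy ∧ dw gives (2*w + 3) dy ∧ dz ∧ dw
Collecting like 3-forms: d(omega) = (2*w + y + 3) dy ∧ dz ∧ dw.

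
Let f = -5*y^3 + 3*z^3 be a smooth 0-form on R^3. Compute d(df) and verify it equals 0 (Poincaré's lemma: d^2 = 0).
d(df) = 0

Step 1: df = sum_i (∂f/∂x_i) dx_i = (0) dx + (-15*y^2) dy + (9*z^2) dz.
Step 2: Apply d again. Using the 1-form formula, the coefficient of dx ∧ dy in d(df) is ∂^2 f/∂x ∂y - ∂^2 f/∂y ∂x = (0) - (0) = 0 (equality of mixed partials for smooth f).
Similarly for dx ∧ dz and dy ∧ dz — all coefficients vanish. So d(df) = 0.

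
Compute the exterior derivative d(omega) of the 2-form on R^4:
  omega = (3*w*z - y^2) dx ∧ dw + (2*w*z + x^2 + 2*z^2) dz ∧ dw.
d(omega) = (2*y) dx ∧ dy ∧ dw + (-3*w + 2*x) dx ∧ dz ∧ dw

For a 2-form omega = sum_{i<j} g_{ij} dx_i ∧ dx_j, the exterior derivative is
  d(omega) = sum_{i<j} d(g_{ij}) ∧ dx_i ∧ dx_j = sum_{i<j, k} (∂g_{ij}/∂x_k) dx_k ∧ dx_i ∧ dx_j.
Expand each term, using dx_k ∧ dx_i ∧ dx_j = sgn(permutation) dx_{(a)} ∧ dx_{(b)} ∧ dx_{(c)} with (a < b < c) sorted:
  d(3*w*z - y^2) includes (∂/∂y)(3*w*z - y^2) dy = (-2*y) dy, which multiplied by dx ∧ dw gives (2*y) dx ∧ dy ∧ dw
  d(3*w*z - y^2) includes (∂/∂z)(3*w*z - y^2) dz = (3*w) dz, which multiplied by dx ∧ dw gives (-3*w) dx ∧ dz ∧ dw
  d(2*w*z + x^2 + 2*z^2) includes (∂/∂x)(2*w*z + x^2 + 2*z^2) dx = (2*x) dx, which multiplied by dz ∧ dw gives (2*x) dx ∧ dz ∧ dw
Collecting like 3-forms: d(omega) = (2*y) dx ∧ dy ∧ dw + (-3*w + 2*x) dx ∧ dz ∧ dw.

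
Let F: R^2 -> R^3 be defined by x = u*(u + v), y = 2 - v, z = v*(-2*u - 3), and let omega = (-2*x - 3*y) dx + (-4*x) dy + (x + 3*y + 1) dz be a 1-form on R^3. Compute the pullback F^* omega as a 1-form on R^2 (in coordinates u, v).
F^* omega = (-4*u^3 - 8*u^2*v - 4*u*v^2 + 6*u*v - 12*u + 9*v^2 - 20*v) du + (-4*u^3 - 4*u^2*v + u^2 + 10*u*v - 20*u + 9*v - 21) dv

Using F^*(f dg) = (f ∘ F) d(g ∘ F), substitute each coordinate x_i by F_i(u, v) in f_i, and replace dx_i by d F_i = (∂F_i/∂u) du + (∂F_i/∂v) dv.
  For the x component: f_1(F) = -2*u^2 - 2*u*v + 3*v - 6; d F_1 = (2*u + v) du + (u) dv
  For the y component: f_2(F) = 4*u*(-u - v); d F_2 = (0) du + (-1) dv
  For the z component: f_3(F) = u^2 + u*v - 3*v + 7; d F_3 = (-2*v) du + (-2*u - 3) dv
Combining and collecting du, dv coefficients:
  coeff of du: -4*u^3 - 8*u^2*v - 4*u*v^2 + 6*u*v - 12*u + 9*v^2 - 20*v
  coeff of dv: -4*u^3 - 4*u^2*v + u^2 + 10*u*v - 20*u + 9*v - 21
F^* omega = (-4*u^3 - 8*u^2*v - 4*u*v^2 + 6*u*v - 12*u + 9*v^2 - 20*v) du + (-4*u^3 - 4*u^2*v + u^2 + 10*u*v - 20*u + 9*v - 21) dv.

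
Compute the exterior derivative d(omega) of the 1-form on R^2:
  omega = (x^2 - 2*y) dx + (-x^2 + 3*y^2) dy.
d(omega) = (2 - 2*x) dx ∧ dy

For a 1-form omega = sum_i f_i dx_i, the exterior derivative is
  d(omega) = sum_{i < j} (∂f_j/∂x_i - ∂f_i/∂x_j) dx_i ∧ dx_j.
  coefficient of dx ∧ dy: ∂f_2/∂x - ∂f_1/∂y = ∂(-x^2 + 3*y^2)/∂x - ∂(x^2 - 2*y)/∂y = 2 - 2*x
Assembling: d(omega) = (2 - 2*x) dx ∧ dy.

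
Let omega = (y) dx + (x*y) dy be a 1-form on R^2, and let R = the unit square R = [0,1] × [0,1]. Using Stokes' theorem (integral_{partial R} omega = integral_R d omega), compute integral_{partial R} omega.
integral_(partial R) omega = -1/2

Stokes: integral_partial_R omega = integral_R d omega with d omega = (∂Q/∂x - ∂P/∂y) dx ∧ dy.
  ∂Q/∂x = y
  ∂P/∂y = 1
  integrand = ∂Q/∂x - ∂P/∂y = y - 1.
Integrating over R: integral_0^1 integral_0^1 (y - 1) dx dy = -1/2.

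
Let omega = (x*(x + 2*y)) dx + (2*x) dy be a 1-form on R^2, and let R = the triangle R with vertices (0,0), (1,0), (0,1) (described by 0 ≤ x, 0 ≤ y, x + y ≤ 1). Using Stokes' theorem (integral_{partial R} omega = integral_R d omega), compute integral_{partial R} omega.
integral_(partial R) omega = 2/3

Stokes: integral_partial_R omega = integral_R d omega with d omega = (∂Q/∂x - ∂P/∂y) dx ∧ dy.
  ∂Q/∂x = 2
  ∂P/∂y = 2*x
  integrand = ∂Q/∂x - ∂P/∂y = 2 - 2*x.
Integrating over R: integral_0^1 integral_0^{1-x} (2 - 2*x) dy dx = 2/3.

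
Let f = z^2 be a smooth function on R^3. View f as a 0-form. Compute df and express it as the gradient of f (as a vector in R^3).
df = (0) dx + (0) dy + (2*z) dz; grad f = (0, 0, 2*z)

For a 0-form f, d f = (∂f/∂x) dx + (∂f/∂y) dy + (∂f/∂z) dz. The components of the vector representation are exactly the entries of grad f in Cartesian coordinates:
  ∂f/∂x = 0
  ∂f/∂y = 0
  ∂f/∂z = 2*z.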